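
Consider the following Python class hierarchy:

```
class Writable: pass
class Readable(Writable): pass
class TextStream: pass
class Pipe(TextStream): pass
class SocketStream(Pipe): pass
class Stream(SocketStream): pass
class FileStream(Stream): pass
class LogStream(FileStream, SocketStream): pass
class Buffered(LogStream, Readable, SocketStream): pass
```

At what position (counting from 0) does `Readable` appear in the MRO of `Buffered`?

L[Buffered] = Buffered + merge(L[LogStream], L[Readable], L[SocketStream], [LogStream Readable SocketStream])
  take LogStream:  [LogStream FileStream Stream SocketStream Pipe TextStream object] + [Readable Writable object] + [SocketStream Pipe TextStream object] + [LogStream Readable SocketStream]
  take FileStream:  [FileStream Stream SocketStream Pipe TextStream object] + [Readable Writable object] + [SocketStream Pipe TextStream object] + [Readable SocketStream]
  take Stream:  [Stream SocketStream Pipe TextStream object] + [Readable Writable object] + [SocketStream Pipe TextStream object] + [Readable SocketStream]
  take Readable:  [SocketStream Pipe TextStream object] + [Readable Writable object] + [SocketStream Pipe TextStream object] + [Readable SocketStream]
  take SocketStream:  [SocketStream Pipe TextStream object] + [Writable object] + [SocketStream Pipe TextStream object] + [SocketStream]
  take Pipe:  [Pipe TextStream object] + [Writable object] + [Pipe TextStream object]
  take TextStream:  [TextStream object] + [Writable object] + [TextStream object]
  take Writable:  [object] + [Writable object] + [object]
  take object:  [object] + [object] + [object]
MRO: Buffered LogStream FileStream Stream Readable SocketStream Pipe TextStream Writable object
Readable sits at index 4.

4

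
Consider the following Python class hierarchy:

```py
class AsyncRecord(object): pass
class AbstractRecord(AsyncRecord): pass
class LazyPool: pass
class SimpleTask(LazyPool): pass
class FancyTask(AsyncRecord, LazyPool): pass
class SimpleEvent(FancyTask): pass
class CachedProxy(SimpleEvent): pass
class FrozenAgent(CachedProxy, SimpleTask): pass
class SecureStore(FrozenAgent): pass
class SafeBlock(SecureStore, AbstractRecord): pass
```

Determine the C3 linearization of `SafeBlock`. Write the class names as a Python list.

L[SafeBlock] = SafeBlock + merge(L[SecureStore], L[AbstractRecord], [SecureStore AbstractRecord])
  take SecureStore:  [SecureStore FrozenAgent CachedProxy SimpleEvent FancyTask AsyncRecord SimpleTask LazyPool object] + [AbstractRecord AsyncRecord object] + [SecureStore AbstractRecord]
  take FrozenAgent:  [FrozenAgent CachedProxy SimpleEvent FancyTask AsyncRecord SimpleTask LazyPool object] + [AbstractRecord AsyncRecord object] + [AbstractRecord]
  take CachedProxy:  [CachedProxy SimpleEvent FancyTask AsyncRecord SimpleTask LazyPool object] + [AbstractRecord AsyncRecord object] + [AbstractRecord]
  take SimpleEvent:  [SimpleEvent FancyTask AsyncRecord SimpleTask LazyPool object] + [AbstractRecord AsyncRecord object] + [AbstractRecord]
  take FancyTask:  [FancyTask AsyncRecord SimpleTask LazyPool object] + [AbstractRecord AsyncRecord object] + [AbstractRecord]
  take AbstractRecord:  [AsyncRecord SimpleTask LazyPool object] + [AbstractRecord AsyncRecord object] + [AbstractRecord]
  take AsyncRecord:  [AsyncRecord SimpleTask LazyPool object] + [AsyncRecord object]
  take SimpleTask:  [SimpleTask LazyPool object] + [object]
  take LazyPool:  [LazyPool object] + [object]
  take object:  [object] + [object]

[SafeBlock, SecureStore, FrozenAgent, CachedProxy, SimpleEvent, FancyTask, AbstractRecord, AsyncRecord, SimpleTask, LazyPool, object]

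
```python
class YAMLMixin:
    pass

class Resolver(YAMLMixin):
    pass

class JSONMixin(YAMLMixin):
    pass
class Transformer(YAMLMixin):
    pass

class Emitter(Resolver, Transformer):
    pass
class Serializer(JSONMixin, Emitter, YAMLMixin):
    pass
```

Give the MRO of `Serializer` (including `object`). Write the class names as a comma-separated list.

L[Serializer] = Serializer + merge(L[JSONMixin], L[Emitter], L[YAMLMixin], [JSONMixin Emitter YAMLMixin])
  take JSONMixin:  [JSONMixin YAMLMixin object] + [Emitter Resolver Transformer YAMLMixin object] + [YAMLMixin object] + [JSONMixin Emitter YAMLMixin]
  take Emitter:  [YAMLMixin object] + [Emitter Resolver Transformer YAMLMixin object] + [YAMLMixin object] + [Emitter YAMLMixin]
  take Resolver:  [YAMLMixin object] + [Resolver Transformer YAMLMixin object] + [YAMLMixin object] + [YAMLMixin]
  take Transformer:  [YAMLMixin object] + [Transformer YAMLMixin object] + [YAMLMixin object] + [YAMLMixin]
  take YAMLMixin:  [YAMLMixin object] + [YAMLMixin object] + [YAMLMixin object] + [YAMLMixin]
  take object:  [object] + [object] + [object]

Serializer, JSONMixin, Emitter, Resolver, Transformer, YAMLMixin, object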